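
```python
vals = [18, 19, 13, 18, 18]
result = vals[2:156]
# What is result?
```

vals has length 5. The slice vals[2:156] selects indices [2, 3, 4] (2->13, 3->18, 4->18), giving [13, 18, 18].

[13, 18, 18]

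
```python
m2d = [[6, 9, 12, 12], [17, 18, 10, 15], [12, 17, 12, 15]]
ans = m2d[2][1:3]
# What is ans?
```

m2d[2] = [12, 17, 12, 15]. m2d[2] has length 4. The slice m2d[2][1:3] selects indices [1, 2] (1->17, 2->12), giving [17, 12].

[17, 12]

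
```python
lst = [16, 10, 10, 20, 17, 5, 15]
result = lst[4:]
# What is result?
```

lst has length 7. The slice lst[4:] selects indices [4, 5, 6] (4->17, 5->5, 6->15), giving [17, 5, 15].

[17, 5, 15]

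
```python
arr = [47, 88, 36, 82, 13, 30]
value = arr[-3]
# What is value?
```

arr has length 6. Negative index -3 maps to positive index 6 + (-3) = 3. arr[3] = 82.

82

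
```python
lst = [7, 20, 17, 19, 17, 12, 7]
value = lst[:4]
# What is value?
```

lst has length 7. The slice lst[:4] selects indices [0, 1, 2, 3] (0->7, 1->20, 2->17, 3->19), giving [7, 20, 17, 19].

[7, 20, 17, 19]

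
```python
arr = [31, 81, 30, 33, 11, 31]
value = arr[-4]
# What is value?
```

arr has length 6. Negative index -4 maps to positive index 6 + (-4) = 2. arr[2] = 30.

30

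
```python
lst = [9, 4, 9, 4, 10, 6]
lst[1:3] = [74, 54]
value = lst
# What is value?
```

lst starts as [9, 4, 9, 4, 10, 6] (length 6). The slice lst[1:3] covers indices [1, 2] with values [4, 9]. Replacing that slice with [74, 54] (same length) produces [9, 74, 54, 4, 10, 6].

[9, 74, 54, 4, 10, 6]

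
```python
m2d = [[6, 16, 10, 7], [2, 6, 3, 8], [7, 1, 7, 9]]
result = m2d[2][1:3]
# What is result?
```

m2d[2] = [7, 1, 7, 9]. m2d[2] has length 4. The slice m2d[2][1:3] selects indices [1, 2] (1->1, 2->7), giving [1, 7].

[1, 7]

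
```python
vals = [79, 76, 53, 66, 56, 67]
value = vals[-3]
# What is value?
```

vals has length 6. Negative index -3 maps to positive index 6 + (-3) = 3. vals[3] = 66.

66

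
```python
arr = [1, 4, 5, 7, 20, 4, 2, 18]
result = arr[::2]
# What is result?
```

arr has length 8. The slice arr[::2] selects indices [0, 2, 4, 6] (0->1, 2->5, 4->20, 6->2), giving [1, 5, 20, 2].

[1, 5, 20, 2]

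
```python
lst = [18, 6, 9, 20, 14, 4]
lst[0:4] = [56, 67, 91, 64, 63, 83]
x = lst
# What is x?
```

lst starts as [18, 6, 9, 20, 14, 4] (length 6). The slice lst[0:4] covers indices [0, 1, 2, 3] with values [18, 6, 9, 20]. Replacing that slice with [56, 67, 91, 64, 63, 83] (different length) produces [56, 67, 91, 64, 63, 83, 14, 4].

[56, 67, 91, 64, 63, 83, 14, 4]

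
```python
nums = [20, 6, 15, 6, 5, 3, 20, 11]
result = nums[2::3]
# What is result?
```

nums has length 8. The slice nums[2::3] selects indices [2, 5] (2->15, 5->3), giving [15, 3].

[15, 3]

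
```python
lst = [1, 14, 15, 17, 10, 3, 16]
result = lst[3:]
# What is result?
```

lst has length 7. The slice lst[3:] selects indices [3, 4, 5, 6] (3->17, 4->10, 5->3, 6->16), giving [17, 10, 3, 16].

[17, 10, 3, 16]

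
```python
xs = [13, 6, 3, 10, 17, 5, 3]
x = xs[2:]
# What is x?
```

xs has length 7. The slice xs[2:] selects indices [2, 3, 4, 5, 6] (2->3, 3->10, 4->17, 5->5, 6->3), giving [3, 10, 17, 5, 3].

[3, 10, 17, 5, 3]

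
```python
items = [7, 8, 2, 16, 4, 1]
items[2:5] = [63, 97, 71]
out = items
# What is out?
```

items starts as [7, 8, 2, 16, 4, 1] (length 6). The slice items[2:5] covers indices [2, 3, 4] with values [2, 16, 4]. Replacing that slice with [63, 97, 71] (same length) produces [7, 8, 63, 97, 71, 1].

[7, 8, 63, 97, 71, 1]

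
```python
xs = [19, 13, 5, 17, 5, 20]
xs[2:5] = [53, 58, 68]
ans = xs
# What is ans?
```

xs starts as [19, 13, 5, 17, 5, 20] (length 6). The slice xs[2:5] covers indices [2, 3, 4] with values [5, 17, 5]. Replacing that slice with [53, 58, 68] (same length) produces [19, 13, 53, 58, 68, 20].

[19, 13, 53, 58, 68, 20]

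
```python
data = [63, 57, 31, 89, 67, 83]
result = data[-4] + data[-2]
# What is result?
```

data has length 6. Negative index -4 maps to positive index 6 + (-4) = 2. data[2] = 31.
data has length 6. Negative index -2 maps to positive index 6 + (-2) = 4. data[4] = 67.
Sum: 31 + 67 = 98.

98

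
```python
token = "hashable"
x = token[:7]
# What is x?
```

token has length 8. The slice token[:7] selects indices [0, 1, 2, 3, 4, 5, 6] (0->'h', 1->'a', 2->'s', 3->'h', 4->'a', 5->'b', 6->'l'), giving 'hashabl'.

'hashabl'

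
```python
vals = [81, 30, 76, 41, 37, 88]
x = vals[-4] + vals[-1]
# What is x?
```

vals has length 6. Negative index -4 maps to positive index 6 + (-4) = 2. vals[2] = 76.
vals has length 6. Negative index -1 maps to positive index 6 + (-1) = 5. vals[5] = 88.
Sum: 76 + 88 = 164.

164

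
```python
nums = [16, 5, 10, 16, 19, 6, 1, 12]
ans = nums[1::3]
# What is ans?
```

nums has length 8. The slice nums[1::3] selects indices [1, 4, 7] (1->5, 4->19, 7->12), giving [5, 19, 12].

[5, 19, 12]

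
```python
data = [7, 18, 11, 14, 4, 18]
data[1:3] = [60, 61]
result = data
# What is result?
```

data starts as [7, 18, 11, 14, 4, 18] (length 6). The slice data[1:3] covers indices [1, 2] with values [18, 11]. Replacing that slice with [60, 61] (same length) produces [7, 60, 61, 14, 4, 18].

[7, 60, 61, 14, 4, 18]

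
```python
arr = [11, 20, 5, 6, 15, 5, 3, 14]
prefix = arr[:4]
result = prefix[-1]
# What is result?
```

arr has length 8. The slice arr[:4] selects indices [0, 1, 2, 3] (0->11, 1->20, 2->5, 3->6), giving [11, 20, 5, 6]. So prefix = [11, 20, 5, 6]. Then prefix[-1] = 6.

6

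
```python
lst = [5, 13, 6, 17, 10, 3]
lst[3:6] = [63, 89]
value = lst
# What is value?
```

lst starts as [5, 13, 6, 17, 10, 3] (length 6). The slice lst[3:6] covers indices [3, 4, 5] with values [17, 10, 3]. Replacing that slice with [63, 89] (different length) produces [5, 13, 6, 63, 89].

[5, 13, 6, 63, 89]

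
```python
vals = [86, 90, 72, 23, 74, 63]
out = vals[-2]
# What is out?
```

vals has length 6. Negative index -2 maps to positive index 6 + (-2) = 4. vals[4] = 74.

74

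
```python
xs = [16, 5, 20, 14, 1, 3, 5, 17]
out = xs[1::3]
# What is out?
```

xs has length 8. The slice xs[1::3] selects indices [1, 4, 7] (1->5, 4->1, 7->17), giving [5, 1, 17].

[5, 1, 17]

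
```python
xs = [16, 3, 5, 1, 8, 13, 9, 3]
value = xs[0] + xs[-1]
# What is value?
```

xs has length 8. xs[0] = 16.
xs has length 8. Negative index -1 maps to positive index 8 + (-1) = 7. xs[7] = 3.
Sum: 16 + 3 = 19.

19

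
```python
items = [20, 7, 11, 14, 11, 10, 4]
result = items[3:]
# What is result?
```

items has length 7. The slice items[3:] selects indices [3, 4, 5, 6] (3->14, 4->11, 5->10, 6->4), giving [14, 11, 10, 4].

[14, 11, 10, 4]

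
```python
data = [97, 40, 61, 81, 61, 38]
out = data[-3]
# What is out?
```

data has length 6. Negative index -3 maps to positive index 6 + (-3) = 3. data[3] = 81.

81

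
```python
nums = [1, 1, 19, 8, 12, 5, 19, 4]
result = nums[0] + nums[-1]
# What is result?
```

nums has length 8. nums[0] = 1.
nums has length 8. Negative index -1 maps to positive index 8 + (-1) = 7. nums[7] = 4.
Sum: 1 + 4 = 5.

5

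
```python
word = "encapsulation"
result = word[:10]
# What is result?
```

word has length 13. The slice word[:10] selects indices [0, 1, 2, 3, 4, 5, 6, 7, 8, 9] (0->'e', 1->'n', 2->'c', 3->'a', 4->'p', 5->'s', 6->'u', 7->'l', 8->'a', 9->'t'), giving 'encapsulat'.

'encapsulat'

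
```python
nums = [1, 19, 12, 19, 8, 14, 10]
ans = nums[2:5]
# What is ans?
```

nums has length 7. The slice nums[2:5] selects indices [2, 3, 4] (2->12, 3->19, 4->8), giving [12, 19, 8].

[12, 19, 8]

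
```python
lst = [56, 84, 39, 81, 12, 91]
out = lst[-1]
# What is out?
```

lst has length 6. Negative index -1 maps to positive index 6 + (-1) = 5. lst[5] = 91.

91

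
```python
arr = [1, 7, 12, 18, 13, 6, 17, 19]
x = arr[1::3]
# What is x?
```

arr has length 8. The slice arr[1::3] selects indices [1, 4, 7] (1->7, 4->13, 7->19), giving [7, 13, 19].

[7, 13, 19]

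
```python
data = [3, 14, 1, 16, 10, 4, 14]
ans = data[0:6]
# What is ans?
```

data has length 7. The slice data[0:6] selects indices [0, 1, 2, 3, 4, 5] (0->3, 1->14, 2->1, 3->16, 4->10, 5->4), giving [3, 14, 1, 16, 10, 4].

[3, 14, 1, 16, 10, 4]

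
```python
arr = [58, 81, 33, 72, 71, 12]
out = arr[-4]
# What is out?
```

arr has length 6. Negative index -4 maps to positive index 6 + (-4) = 2. arr[2] = 33.

33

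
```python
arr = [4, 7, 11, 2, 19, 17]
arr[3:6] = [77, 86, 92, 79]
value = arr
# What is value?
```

arr starts as [4, 7, 11, 2, 19, 17] (length 6). The slice arr[3:6] covers indices [3, 4, 5] with values [2, 19, 17]. Replacing that slice with [77, 86, 92, 79] (different length) produces [4, 7, 11, 77, 86, 92, 79].

[4, 7, 11, 77, 86, 92, 79]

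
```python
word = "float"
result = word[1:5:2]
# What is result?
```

word has length 5. The slice word[1:5:2] selects indices [1, 3] (1->'l', 3->'a'), giving 'la'.

'la'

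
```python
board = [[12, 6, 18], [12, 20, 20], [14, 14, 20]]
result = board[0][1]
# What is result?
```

board[0] = [12, 6, 18]. Taking column 1 of that row yields 6.

6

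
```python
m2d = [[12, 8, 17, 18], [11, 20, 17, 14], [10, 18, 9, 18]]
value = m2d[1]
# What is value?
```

m2d has 3 rows. Row 1 is [11, 20, 17, 14].

[11, 20, 17, 14]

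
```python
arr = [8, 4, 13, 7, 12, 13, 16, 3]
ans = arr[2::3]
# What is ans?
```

arr has length 8. The slice arr[2::3] selects indices [2, 5] (2->13, 5->13), giving [13, 13].

[13, 13]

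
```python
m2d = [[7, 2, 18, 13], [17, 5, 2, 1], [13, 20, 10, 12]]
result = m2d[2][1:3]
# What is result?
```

m2d[2] = [13, 20, 10, 12]. m2d[2] has length 4. The slice m2d[2][1:3] selects indices [1, 2] (1->20, 2->10), giving [20, 10].

[20, 10]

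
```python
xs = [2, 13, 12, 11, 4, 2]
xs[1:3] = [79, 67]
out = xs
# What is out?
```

xs starts as [2, 13, 12, 11, 4, 2] (length 6). The slice xs[1:3] covers indices [1, 2] with values [13, 12]. Replacing that slice with [79, 67] (same length) produces [2, 79, 67, 11, 4, 2].

[2, 79, 67, 11, 4, 2]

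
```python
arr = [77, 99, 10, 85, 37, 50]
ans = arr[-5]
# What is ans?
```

arr has length 6. Negative index -5 maps to positive index 6 + (-5) = 1. arr[1] = 99.

99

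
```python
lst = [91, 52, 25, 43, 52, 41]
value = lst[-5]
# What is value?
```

lst has length 6. Negative index -5 maps to positive index 6 + (-5) = 1. lst[1] = 52.

52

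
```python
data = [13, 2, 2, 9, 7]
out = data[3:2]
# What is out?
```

data has length 5. The slice data[3:2] resolves to an empty index range, so the result is [].

[]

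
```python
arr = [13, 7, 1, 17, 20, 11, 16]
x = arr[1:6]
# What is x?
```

arr has length 7. The slice arr[1:6] selects indices [1, 2, 3, 4, 5] (1->7, 2->1, 3->17, 4->20, 5->11), giving [7, 1, 17, 20, 11].

[7, 1, 17, 20, 11]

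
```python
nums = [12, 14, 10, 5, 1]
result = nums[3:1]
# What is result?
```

nums has length 5. The slice nums[3:1] resolves to an empty index range, so the result is [].

[]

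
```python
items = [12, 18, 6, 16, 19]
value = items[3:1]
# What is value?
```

items has length 5. The slice items[3:1] resolves to an empty index range, so the result is [].

[]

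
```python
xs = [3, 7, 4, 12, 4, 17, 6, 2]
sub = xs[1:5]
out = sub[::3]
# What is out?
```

xs has length 8. The slice xs[1:5] selects indices [1, 2, 3, 4] (1->7, 2->4, 3->12, 4->4), giving [7, 4, 12, 4]. So sub = [7, 4, 12, 4]. sub has length 4. The slice sub[::3] selects indices [0, 3] (0->7, 3->4), giving [7, 4].

[7, 4]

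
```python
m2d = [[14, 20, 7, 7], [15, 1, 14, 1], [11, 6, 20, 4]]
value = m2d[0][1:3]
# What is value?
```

m2d[0] = [14, 20, 7, 7]. m2d[0] has length 4. The slice m2d[0][1:3] selects indices [1, 2] (1->20, 2->7), giving [20, 7].

[20, 7]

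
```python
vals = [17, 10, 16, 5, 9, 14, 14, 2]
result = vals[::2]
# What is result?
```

vals has length 8. The slice vals[::2] selects indices [0, 2, 4, 6] (0->17, 2->16, 4->9, 6->14), giving [17, 16, 9, 14].

[17, 16, 9, 14]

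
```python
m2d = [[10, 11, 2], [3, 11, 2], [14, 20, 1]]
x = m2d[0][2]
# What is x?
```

m2d[0] = [10, 11, 2]. Taking column 2 of that row yields 2.

2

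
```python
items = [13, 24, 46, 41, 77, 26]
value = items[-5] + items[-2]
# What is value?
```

items has length 6. Negative index -5 maps to positive index 6 + (-5) = 1. items[1] = 24.
items has length 6. Negative index -2 maps to positive index 6 + (-2) = 4. items[4] = 77.
Sum: 24 + 77 = 101.

101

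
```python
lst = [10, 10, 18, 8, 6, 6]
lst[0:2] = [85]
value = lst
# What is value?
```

lst starts as [10, 10, 18, 8, 6, 6] (length 6). The slice lst[0:2] covers indices [0, 1] with values [10, 10]. Replacing that slice with [85] (different length) produces [85, 18, 8, 6, 6].

[85, 18, 8, 6, 6]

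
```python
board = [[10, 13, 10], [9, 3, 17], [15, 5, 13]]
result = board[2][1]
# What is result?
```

board[2] = [15, 5, 13]. Taking column 1 of that row yields 5.

5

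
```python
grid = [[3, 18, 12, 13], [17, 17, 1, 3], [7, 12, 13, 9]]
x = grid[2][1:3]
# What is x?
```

grid[2] = [7, 12, 13, 9]. grid[2] has length 4. The slice grid[2][1:3] selects indices [1, 2] (1->12, 2->13), giving [12, 13].

[12, 13]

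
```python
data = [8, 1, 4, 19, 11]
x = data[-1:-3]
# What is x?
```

data has length 5. The slice data[-1:-3] resolves to an empty index range, so the result is [].

[]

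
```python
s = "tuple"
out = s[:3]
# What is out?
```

s has length 5. The slice s[:3] selects indices [0, 1, 2] (0->'t', 1->'u', 2->'p'), giving 'tup'.

'tup'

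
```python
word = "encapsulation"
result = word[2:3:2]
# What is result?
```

word has length 13. The slice word[2:3:2] selects indices [2] (2->'c'), giving 'c'.

'c'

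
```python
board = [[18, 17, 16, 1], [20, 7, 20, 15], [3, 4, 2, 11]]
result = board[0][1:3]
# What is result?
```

board[0] = [18, 17, 16, 1]. board[0] has length 4. The slice board[0][1:3] selects indices [1, 2] (1->17, 2->16), giving [17, 16].

[17, 16]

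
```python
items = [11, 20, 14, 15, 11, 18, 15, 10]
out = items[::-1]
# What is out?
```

items has length 8. The slice items[::-1] selects indices [7, 6, 5, 4, 3, 2, 1, 0] (7->10, 6->15, 5->18, 4->11, 3->15, 2->14, 1->20, 0->11), giving [10, 15, 18, 11, 15, 14, 20, 11].

[10, 15, 18, 11, 15, 14, 20, 11]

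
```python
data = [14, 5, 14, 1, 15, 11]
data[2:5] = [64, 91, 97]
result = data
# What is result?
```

data starts as [14, 5, 14, 1, 15, 11] (length 6). The slice data[2:5] covers indices [2, 3, 4] with values [14, 1, 15]. Replacing that slice with [64, 91, 97] (same length) produces [14, 5, 64, 91, 97, 11].

[14, 5, 64, 91, 97, 11]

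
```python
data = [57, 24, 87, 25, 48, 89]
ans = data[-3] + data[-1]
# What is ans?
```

data has length 6. Negative index -3 maps to positive index 6 + (-3) = 3. data[3] = 25.
data has length 6. Negative index -1 maps to positive index 6 + (-1) = 5. data[5] = 89.
Sum: 25 + 89 = 114.

114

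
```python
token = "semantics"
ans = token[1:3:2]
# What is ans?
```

token has length 9. The slice token[1:3:2] selects indices [1] (1->'e'), giving 'e'.

'e'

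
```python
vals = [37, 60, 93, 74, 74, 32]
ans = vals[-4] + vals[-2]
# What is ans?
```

vals has length 6. Negative index -4 maps to positive index 6 + (-4) = 2. vals[2] = 93.
vals has length 6. Negative index -2 maps to positive index 6 + (-2) = 4. vals[4] = 74.
Sum: 93 + 74 = 167.

167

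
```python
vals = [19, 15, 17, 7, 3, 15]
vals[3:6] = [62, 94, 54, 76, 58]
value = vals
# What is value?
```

vals starts as [19, 15, 17, 7, 3, 15] (length 6). The slice vals[3:6] covers indices [3, 4, 5] with values [7, 3, 15]. Replacing that slice with [62, 94, 54, 76, 58] (different length) produces [19, 15, 17, 62, 94, 54, 76, 58].

[19, 15, 17, 62, 94, 54, 76, 58]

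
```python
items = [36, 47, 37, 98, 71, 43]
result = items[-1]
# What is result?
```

items has length 6. Negative index -1 maps to positive index 6 + (-1) = 5. items[5] = 43.

43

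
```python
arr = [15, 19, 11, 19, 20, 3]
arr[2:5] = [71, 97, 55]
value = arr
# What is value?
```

arr starts as [15, 19, 11, 19, 20, 3] (length 6). The slice arr[2:5] covers indices [2, 3, 4] with values [11, 19, 20]. Replacing that slice with [71, 97, 55] (same length) produces [15, 19, 71, 97, 55, 3].

[15, 19, 71, 97, 55, 3]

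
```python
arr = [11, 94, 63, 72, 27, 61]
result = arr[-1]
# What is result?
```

arr has length 6. Negative index -1 maps to positive index 6 + (-1) = 5. arr[5] = 61.

61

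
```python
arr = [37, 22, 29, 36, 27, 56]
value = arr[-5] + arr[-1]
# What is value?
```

arr has length 6. Negative index -5 maps to positive index 6 + (-5) = 1. arr[1] = 22.
arr has length 6. Negative index -1 maps to positive index 6 + (-1) = 5. arr[5] = 56.
Sum: 22 + 56 = 78.

78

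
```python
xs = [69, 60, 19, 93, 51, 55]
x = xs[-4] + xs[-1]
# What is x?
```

xs has length 6. Negative index -4 maps to positive index 6 + (-4) = 2. xs[2] = 19.
xs has length 6. Negative index -1 maps to positive index 6 + (-1) = 5. xs[5] = 55.
Sum: 19 + 55 = 74.

74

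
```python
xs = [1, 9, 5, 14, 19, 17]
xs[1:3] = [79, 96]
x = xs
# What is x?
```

xs starts as [1, 9, 5, 14, 19, 17] (length 6). The slice xs[1:3] covers indices [1, 2] with values [9, 5]. Replacing that slice with [79, 96] (same length) produces [1, 79, 96, 14, 19, 17].

[1, 79, 96, 14, 19, 17]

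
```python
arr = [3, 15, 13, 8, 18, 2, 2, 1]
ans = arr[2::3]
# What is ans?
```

arr has length 8. The slice arr[2::3] selects indices [2, 5] (2->13, 5->2), giving [13, 2].

[13, 2]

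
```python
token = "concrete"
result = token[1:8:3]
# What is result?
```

token has length 8. The slice token[1:8:3] selects indices [1, 4, 7] (1->'o', 4->'r', 7->'e'), giving 'ore'.

'ore'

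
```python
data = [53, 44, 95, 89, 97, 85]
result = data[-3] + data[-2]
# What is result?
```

data has length 6. Negative index -3 maps to positive index 6 + (-3) = 3. data[3] = 89.
data has length 6. Negative index -2 maps to positive index 6 + (-2) = 4. data[4] = 97.
Sum: 89 + 97 = 186.

186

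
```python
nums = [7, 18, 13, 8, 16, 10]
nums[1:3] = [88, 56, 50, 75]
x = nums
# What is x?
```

nums starts as [7, 18, 13, 8, 16, 10] (length 6). The slice nums[1:3] covers indices [1, 2] with values [18, 13]. Replacing that slice with [88, 56, 50, 75] (different length) produces [7, 88, 56, 50, 75, 8, 16, 10].

[7, 88, 56, 50, 75, 8, 16, 10]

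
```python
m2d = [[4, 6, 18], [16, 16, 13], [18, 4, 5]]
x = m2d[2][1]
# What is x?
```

m2d[2] = [18, 4, 5]. Taking column 1 of that row yields 4.

4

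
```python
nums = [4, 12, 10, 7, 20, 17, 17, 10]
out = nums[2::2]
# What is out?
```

nums has length 8. The slice nums[2::2] selects indices [2, 4, 6] (2->10, 4->20, 6->17), giving [10, 20, 17].

[10, 20, 17]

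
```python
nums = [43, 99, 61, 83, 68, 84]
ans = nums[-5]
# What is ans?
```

nums has length 6. Negative index -5 maps to positive index 6 + (-5) = 1. nums[1] = 99.

99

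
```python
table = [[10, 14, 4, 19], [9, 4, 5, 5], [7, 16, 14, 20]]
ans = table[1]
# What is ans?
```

table has 3 rows. Row 1 is [9, 4, 5, 5].

[9, 4, 5, 5]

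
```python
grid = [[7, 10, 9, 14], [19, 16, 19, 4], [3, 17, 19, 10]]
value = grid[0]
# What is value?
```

grid has 3 rows. Row 0 is [7, 10, 9, 14].

[7, 10, 9, 14]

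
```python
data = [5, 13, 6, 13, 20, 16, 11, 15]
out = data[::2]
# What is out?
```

data has length 8. The slice data[::2] selects indices [0, 2, 4, 6] (0->5, 2->6, 4->20, 6->11), giving [5, 6, 20, 11].

[5, 6, 20, 11]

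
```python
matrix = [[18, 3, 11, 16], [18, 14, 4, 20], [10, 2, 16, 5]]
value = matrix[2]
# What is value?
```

matrix has 3 rows. Row 2 is [10, 2, 16, 5].

[10, 2, 16, 5]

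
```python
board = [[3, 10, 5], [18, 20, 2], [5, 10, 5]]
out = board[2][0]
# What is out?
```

board[2] = [5, 10, 5]. Taking column 0 of that row yields 5.

5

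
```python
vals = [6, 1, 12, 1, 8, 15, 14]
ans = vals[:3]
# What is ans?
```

vals has length 7. The slice vals[:3] selects indices [0, 1, 2] (0->6, 1->1, 2->12), giving [6, 1, 12].

[6, 1, 12]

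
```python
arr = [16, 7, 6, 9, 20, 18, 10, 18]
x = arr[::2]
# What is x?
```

arr has length 8. The slice arr[::2] selects indices [0, 2, 4, 6] (0->16, 2->6, 4->20, 6->10), giving [16, 6, 20, 10].

[16, 6, 20, 10]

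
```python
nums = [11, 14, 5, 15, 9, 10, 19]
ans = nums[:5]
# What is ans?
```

nums has length 7. The slice nums[:5] selects indices [0, 1, 2, 3, 4] (0->11, 1->14, 2->5, 3->15, 4->9), giving [11, 14, 5, 15, 9].

[11, 14, 5, 15, 9]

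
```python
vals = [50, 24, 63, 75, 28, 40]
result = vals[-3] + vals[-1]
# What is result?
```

vals has length 6. Negative index -3 maps to positive index 6 + (-3) = 3. vals[3] = 75.
vals has length 6. Negative index -1 maps to positive index 6 + (-1) = 5. vals[5] = 40.
Sum: 75 + 40 = 115.

115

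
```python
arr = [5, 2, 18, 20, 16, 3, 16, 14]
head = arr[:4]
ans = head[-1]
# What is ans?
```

arr has length 8. The slice arr[:4] selects indices [0, 1, 2, 3] (0->5, 1->2, 2->18, 3->20), giving [5, 2, 18, 20]. So head = [5, 2, 18, 20]. Then head[-1] = 20.

20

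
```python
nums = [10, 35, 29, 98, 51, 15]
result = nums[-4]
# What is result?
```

nums has length 6. Negative index -4 maps to positive index 6 + (-4) = 2. nums[2] = 29.

29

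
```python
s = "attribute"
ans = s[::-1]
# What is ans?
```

s has length 9. The slice s[::-1] selects indices [8, 7, 6, 5, 4, 3, 2, 1, 0] (8->'e', 7->'t', 6->'u', 5->'b', 4->'i', 3->'r', 2->'t', 1->'t', 0->'a'), giving 'etubirtta'.

'etubirtta'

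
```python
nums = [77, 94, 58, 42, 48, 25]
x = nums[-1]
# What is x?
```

nums has length 6. Negative index -1 maps to positive index 6 + (-1) = 5. nums[5] = 25.

25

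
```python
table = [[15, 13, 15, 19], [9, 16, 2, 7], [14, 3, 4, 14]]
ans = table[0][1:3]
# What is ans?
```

table[0] = [15, 13, 15, 19]. table[0] has length 4. The slice table[0][1:3] selects indices [1, 2] (1->13, 2->15), giving [13, 15].

[13, 15]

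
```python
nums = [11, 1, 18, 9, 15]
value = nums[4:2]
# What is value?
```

nums has length 5. The slice nums[4:2] resolves to an empty index range, so the result is [].

[]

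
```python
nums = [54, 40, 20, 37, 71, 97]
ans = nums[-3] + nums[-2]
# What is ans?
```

nums has length 6. Negative index -3 maps to positive index 6 + (-3) = 3. nums[3] = 37.
nums has length 6. Negative index -2 maps to positive index 6 + (-2) = 4. nums[4] = 71.
Sum: 37 + 71 = 108.

108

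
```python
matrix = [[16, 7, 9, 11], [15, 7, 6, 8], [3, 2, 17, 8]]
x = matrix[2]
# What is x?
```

matrix has 3 rows. Row 2 is [3, 2, 17, 8].

[3, 2, 17, 8]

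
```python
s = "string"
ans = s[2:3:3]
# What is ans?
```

s has length 6. The slice s[2:3:3] selects indices [2] (2->'r'), giving 'r'.

'r'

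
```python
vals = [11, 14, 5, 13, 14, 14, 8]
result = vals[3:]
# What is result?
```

vals has length 7. The slice vals[3:] selects indices [3, 4, 5, 6] (3->13, 4->14, 5->14, 6->8), giving [13, 14, 14, 8].

[13, 14, 14, 8]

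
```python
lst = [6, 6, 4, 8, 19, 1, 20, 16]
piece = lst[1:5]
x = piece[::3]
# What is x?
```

lst has length 8. The slice lst[1:5] selects indices [1, 2, 3, 4] (1->6, 2->4, 3->8, 4->19), giving [6, 4, 8, 19]. So piece = [6, 4, 8, 19]. piece has length 4. The slice piece[::3] selects indices [0, 3] (0->6, 3->19), giving [6, 19].

[6, 19]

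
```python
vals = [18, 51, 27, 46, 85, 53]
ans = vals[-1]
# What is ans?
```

vals has length 6. Negative index -1 maps to positive index 6 + (-1) = 5. vals[5] = 53.

53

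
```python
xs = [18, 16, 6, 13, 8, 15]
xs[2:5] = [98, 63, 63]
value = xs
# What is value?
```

xs starts as [18, 16, 6, 13, 8, 15] (length 6). The slice xs[2:5] covers indices [2, 3, 4] with values [6, 13, 8]. Replacing that slice with [98, 63, 63] (same length) produces [18, 16, 98, 63, 63, 15].

[18, 16, 98, 63, 63, 15]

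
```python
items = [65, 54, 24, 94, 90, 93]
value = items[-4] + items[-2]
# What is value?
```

items has length 6. Negative index -4 maps to positive index 6 + (-4) = 2. items[2] = 24.
items has length 6. Negative index -2 maps to positive index 6 + (-2) = 4. items[4] = 90.
Sum: 24 + 90 = 114.

114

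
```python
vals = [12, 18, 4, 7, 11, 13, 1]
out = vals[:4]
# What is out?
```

vals has length 7. The slice vals[:4] selects indices [0, 1, 2, 3] (0->12, 1->18, 2->4, 3->7), giving [12, 18, 4, 7].

[12, 18, 4, 7]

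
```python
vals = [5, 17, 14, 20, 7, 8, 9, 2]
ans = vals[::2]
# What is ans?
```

vals has length 8. The slice vals[::2] selects indices [0, 2, 4, 6] (0->5, 2->14, 4->7, 6->9), giving [5, 14, 7, 9].

[5, 14, 7, 9]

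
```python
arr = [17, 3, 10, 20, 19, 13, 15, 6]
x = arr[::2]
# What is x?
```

arr has length 8. The slice arr[::2] selects indices [0, 2, 4, 6] (0->17, 2->10, 4->19, 6->15), giving [17, 10, 19, 15].

[17, 10, 19, 15]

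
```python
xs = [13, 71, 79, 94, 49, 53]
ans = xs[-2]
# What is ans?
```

xs has length 6. Negative index -2 maps to positive index 6 + (-2) = 4. xs[4] = 49.

49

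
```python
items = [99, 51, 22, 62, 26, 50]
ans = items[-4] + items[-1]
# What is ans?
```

items has length 6. Negative index -4 maps to positive index 6 + (-4) = 2. items[2] = 22.
items has length 6. Negative index -1 maps to positive index 6 + (-1) = 5. items[5] = 50.
Sum: 22 + 50 = 72.

72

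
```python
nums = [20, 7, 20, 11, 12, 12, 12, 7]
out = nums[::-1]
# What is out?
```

nums has length 8. The slice nums[::-1] selects indices [7, 6, 5, 4, 3, 2, 1, 0] (7->7, 6->12, 5->12, 4->12, 3->11, 2->20, 1->7, 0->20), giving [7, 12, 12, 12, 11, 20, 7, 20].

[7, 12, 12, 12, 11, 20, 7, 20]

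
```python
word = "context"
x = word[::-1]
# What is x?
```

word has length 7. The slice word[::-1] selects indices [6, 5, 4, 3, 2, 1, 0] (6->'t', 5->'x', 4->'e', 3->'t', 2->'n', 1->'o', 0->'c'), giving 'txetnoc'.

'txetnoc'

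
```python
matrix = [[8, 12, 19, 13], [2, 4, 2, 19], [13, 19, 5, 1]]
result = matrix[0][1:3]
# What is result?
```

matrix[0] = [8, 12, 19, 13]. matrix[0] has length 4. The slice matrix[0][1:3] selects indices [1, 2] (1->12, 2->19), giving [12, 19].

[12, 19]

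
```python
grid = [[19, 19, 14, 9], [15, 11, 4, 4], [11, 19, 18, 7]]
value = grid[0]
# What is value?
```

grid has 3 rows. Row 0 is [19, 19, 14, 9].

[19, 19, 14, 9]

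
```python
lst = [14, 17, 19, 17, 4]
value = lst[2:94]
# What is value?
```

lst has length 5. The slice lst[2:94] selects indices [2, 3, 4] (2->19, 3->17, 4->4), giving [19, 17, 4].

[19, 17, 4]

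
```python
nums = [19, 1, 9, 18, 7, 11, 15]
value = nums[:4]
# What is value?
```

nums has length 7. The slice nums[:4] selects indices [0, 1, 2, 3] (0->19, 1->1, 2->9, 3->18), giving [19, 1, 9, 18].

[19, 1, 9, 18]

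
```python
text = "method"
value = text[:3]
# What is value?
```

text has length 6. The slice text[:3] selects indices [0, 1, 2] (0->'m', 1->'e', 2->'t'), giving 'met'.

'met'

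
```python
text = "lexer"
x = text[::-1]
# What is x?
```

text has length 5. The slice text[::-1] selects indices [4, 3, 2, 1, 0] (4->'r', 3->'e', 2->'x', 1->'e', 0->'l'), giving 'rexel'.

'rexel'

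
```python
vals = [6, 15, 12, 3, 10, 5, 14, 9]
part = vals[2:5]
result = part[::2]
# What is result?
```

vals has length 8. The slice vals[2:5] selects indices [2, 3, 4] (2->12, 3->3, 4->10), giving [12, 3, 10]. So part = [12, 3, 10]. part has length 3. The slice part[::2] selects indices [0, 2] (0->12, 2->10), giving [12, 10].

[12, 10]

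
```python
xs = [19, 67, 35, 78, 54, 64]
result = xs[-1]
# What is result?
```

xs has length 6. Negative index -1 maps to positive index 6 + (-1) = 5. xs[5] = 64.

64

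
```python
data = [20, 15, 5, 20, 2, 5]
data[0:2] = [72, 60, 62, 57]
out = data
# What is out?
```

data starts as [20, 15, 5, 20, 2, 5] (length 6). The slice data[0:2] covers indices [0, 1] with values [20, 15]. Replacing that slice with [72, 60, 62, 57] (different length) produces [72, 60, 62, 57, 5, 20, 2, 5].

[72, 60, 62, 57, 5, 20, 2, 5]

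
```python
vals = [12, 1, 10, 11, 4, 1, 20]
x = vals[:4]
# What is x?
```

vals has length 7. The slice vals[:4] selects indices [0, 1, 2, 3] (0->12, 1->1, 2->10, 3->11), giving [12, 1, 10, 11].

[12, 1, 10, 11]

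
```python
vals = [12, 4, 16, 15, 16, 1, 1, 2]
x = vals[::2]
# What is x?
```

vals has length 8. The slice vals[::2] selects indices [0, 2, 4, 6] (0->12, 2->16, 4->16, 6->1), giving [12, 16, 16, 1].

[12, 16, 16, 1]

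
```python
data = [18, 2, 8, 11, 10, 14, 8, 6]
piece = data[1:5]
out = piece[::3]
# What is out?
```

data has length 8. The slice data[1:5] selects indices [1, 2, 3, 4] (1->2, 2->8, 3->11, 4->10), giving [2, 8, 11, 10]. So piece = [2, 8, 11, 10]. piece has length 4. The slice piece[::3] selects indices [0, 3] (0->2, 3->10), giving [2, 10].

[2, 10]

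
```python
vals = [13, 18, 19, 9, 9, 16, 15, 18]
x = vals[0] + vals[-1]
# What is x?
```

vals has length 8. vals[0] = 13.
vals has length 8. Negative index -1 maps to positive index 8 + (-1) = 7. vals[7] = 18.
Sum: 13 + 18 = 31.

31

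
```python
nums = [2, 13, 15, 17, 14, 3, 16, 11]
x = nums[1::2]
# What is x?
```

nums has length 8. The slice nums[1::2] selects indices [1, 3, 5, 7] (1->13, 3->17, 5->3, 7->11), giving [13, 17, 3, 11].

[13, 17, 3, 11]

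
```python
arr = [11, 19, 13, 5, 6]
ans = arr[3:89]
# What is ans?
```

arr has length 5. The slice arr[3:89] selects indices [3, 4] (3->5, 4->6), giving [5, 6].

[5, 6]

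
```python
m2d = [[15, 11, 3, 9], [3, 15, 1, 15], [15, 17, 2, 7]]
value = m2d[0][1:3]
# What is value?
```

m2d[0] = [15, 11, 3, 9]. m2d[0] has length 4. The slice m2d[0][1:3] selects indices [1, 2] (1->11, 2->3), giving [11, 3].

[11, 3]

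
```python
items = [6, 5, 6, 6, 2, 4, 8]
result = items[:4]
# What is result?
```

items has length 7. The slice items[:4] selects indices [0, 1, 2, 3] (0->6, 1->5, 2->6, 3->6), giving [6, 5, 6, 6].

[6, 5, 6, 6]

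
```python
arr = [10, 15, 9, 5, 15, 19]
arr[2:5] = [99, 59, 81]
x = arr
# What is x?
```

arr starts as [10, 15, 9, 5, 15, 19] (length 6). The slice arr[2:5] covers indices [2, 3, 4] with values [9, 5, 15]. Replacing that slice with [99, 59, 81] (same length) produces [10, 15, 99, 59, 81, 19].

[10, 15, 99, 59, 81, 19]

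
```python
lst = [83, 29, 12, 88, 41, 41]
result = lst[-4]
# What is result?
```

lst has length 6. Negative index -4 maps to positive index 6 + (-4) = 2. lst[2] = 12.

12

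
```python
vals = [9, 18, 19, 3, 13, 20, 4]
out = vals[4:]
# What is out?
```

vals has length 7. The slice vals[4:] selects indices [4, 5, 6] (4->13, 5->20, 6->4), giving [13, 20, 4].

[13, 20, 4]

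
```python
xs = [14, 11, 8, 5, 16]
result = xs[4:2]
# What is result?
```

xs has length 5. The slice xs[4:2] resolves to an empty index range, so the result is [].

[]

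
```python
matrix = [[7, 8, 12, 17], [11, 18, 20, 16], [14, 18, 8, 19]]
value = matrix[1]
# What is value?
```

matrix has 3 rows. Row 1 is [11, 18, 20, 16].

[11, 18, 20, 16]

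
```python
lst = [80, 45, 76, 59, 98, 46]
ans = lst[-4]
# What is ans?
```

lst has length 6. Negative index -4 maps to positive index 6 + (-4) = 2. lst[2] = 76.

76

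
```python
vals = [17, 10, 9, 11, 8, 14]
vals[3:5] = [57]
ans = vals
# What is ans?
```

vals starts as [17, 10, 9, 11, 8, 14] (length 6). The slice vals[3:5] covers indices [3, 4] with values [11, 8]. Replacing that slice with [57] (different length) produces [17, 10, 9, 57, 14].

[17, 10, 9, 57, 14]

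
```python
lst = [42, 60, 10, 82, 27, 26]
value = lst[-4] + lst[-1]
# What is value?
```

lst has length 6. Negative index -4 maps to positive index 6 + (-4) = 2. lst[2] = 10.
lst has length 6. Negative index -1 maps to positive index 6 + (-1) = 5. lst[5] = 26.
Sum: 10 + 26 = 36.

36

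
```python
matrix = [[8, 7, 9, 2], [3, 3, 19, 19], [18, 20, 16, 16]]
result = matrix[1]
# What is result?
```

matrix has 3 rows. Row 1 is [3, 3, 19, 19].

[3, 3, 19, 19]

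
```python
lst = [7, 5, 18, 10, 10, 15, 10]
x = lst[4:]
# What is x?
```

lst has length 7. The slice lst[4:] selects indices [4, 5, 6] (4->10, 5->15, 6->10), giving [10, 15, 10].

[10, 15, 10]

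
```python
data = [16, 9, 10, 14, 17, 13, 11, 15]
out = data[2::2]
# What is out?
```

data has length 8. The slice data[2::2] selects indices [2, 4, 6] (2->10, 4->17, 6->11), giving [10, 17, 11].

[10, 17, 11]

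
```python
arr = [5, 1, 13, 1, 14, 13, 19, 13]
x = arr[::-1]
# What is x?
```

arr has length 8. The slice arr[::-1] selects indices [7, 6, 5, 4, 3, 2, 1, 0] (7->13, 6->19, 5->13, 4->14, 3->1, 2->13, 1->1, 0->5), giving [13, 19, 13, 14, 1, 13, 1, 5].

[13, 19, 13, 14, 1, 13, 1, 5]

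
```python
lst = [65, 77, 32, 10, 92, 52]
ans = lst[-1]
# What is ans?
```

lst has length 6. Negative index -1 maps to positive index 6 + (-1) = 5. lst[5] = 52.

52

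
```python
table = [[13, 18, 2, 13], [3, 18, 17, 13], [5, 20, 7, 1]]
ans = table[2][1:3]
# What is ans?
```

table[2] = [5, 20, 7, 1]. table[2] has length 4. The slice table[2][1:3] selects indices [1, 2] (1->20, 2->7), giving [20, 7].

[20, 7]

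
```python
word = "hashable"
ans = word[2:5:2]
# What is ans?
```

word has length 8. The slice word[2:5:2] selects indices [2, 4] (2->'s', 4->'a'), giving 'sa'.

'sa'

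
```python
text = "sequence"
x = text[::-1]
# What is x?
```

text has length 8. The slice text[::-1] selects indices [7, 6, 5, 4, 3, 2, 1, 0] (7->'e', 6->'c', 5->'n', 4->'e', 3->'u', 2->'q', 1->'e', 0->'s'), giving 'ecneuqes'.

'ecneuqes'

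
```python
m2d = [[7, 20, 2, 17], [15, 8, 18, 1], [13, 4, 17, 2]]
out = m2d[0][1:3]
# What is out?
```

m2d[0] = [7, 20, 2, 17]. m2d[0] has length 4. The slice m2d[0][1:3] selects indices [1, 2] (1->20, 2->2), giving [20, 2].

[20, 2]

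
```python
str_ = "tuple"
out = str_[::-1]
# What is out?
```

str_ has length 5. The slice str_[::-1] selects indices [4, 3, 2, 1, 0] (4->'e', 3->'l', 2->'p', 1->'u', 0->'t'), giving 'elput'.

'elput'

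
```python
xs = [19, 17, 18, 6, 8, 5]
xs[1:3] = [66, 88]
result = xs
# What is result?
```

xs starts as [19, 17, 18, 6, 8, 5] (length 6). The slice xs[1:3] covers indices [1, 2] with values [17, 18]. Replacing that slice with [66, 88] (same length) produces [19, 66, 88, 6, 8, 5].

[19, 66, 88, 6, 8, 5]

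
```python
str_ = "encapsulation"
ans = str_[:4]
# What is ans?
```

str_ has length 13. The slice str_[:4] selects indices [0, 1, 2, 3] (0->'e', 1->'n', 2->'c', 3->'a'), giving 'enca'.

'enca'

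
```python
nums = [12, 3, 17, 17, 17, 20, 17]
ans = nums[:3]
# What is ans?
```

nums has length 7. The slice nums[:3] selects indices [0, 1, 2] (0->12, 1->3, 2->17), giving [12, 3, 17].

[12, 3, 17]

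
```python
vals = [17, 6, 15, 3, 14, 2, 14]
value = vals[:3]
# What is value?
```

vals has length 7. The slice vals[:3] selects indices [0, 1, 2] (0->17, 1->6, 2->15), giving [17, 6, 15].

[17, 6, 15]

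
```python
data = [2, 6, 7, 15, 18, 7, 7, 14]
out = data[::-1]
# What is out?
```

data has length 8. The slice data[::-1] selects indices [7, 6, 5, 4, 3, 2, 1, 0] (7->14, 6->7, 5->7, 4->18, 3->15, 2->7, 1->6, 0->2), giving [14, 7, 7, 18, 15, 7, 6, 2].

[14, 7, 7, 18, 15, 7, 6, 2]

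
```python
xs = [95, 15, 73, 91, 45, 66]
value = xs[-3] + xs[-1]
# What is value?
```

xs has length 6. Negative index -3 maps to positive index 6 + (-3) = 3. xs[3] = 91.
xs has length 6. Negative index -1 maps to positive index 6 + (-1) = 5. xs[5] = 66.
Sum: 91 + 66 = 157.

157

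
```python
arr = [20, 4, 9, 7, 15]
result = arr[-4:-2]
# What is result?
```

arr has length 5. The slice arr[-4:-2] selects indices [1, 2] (1->4, 2->9), giving [4, 9].

[4, 9]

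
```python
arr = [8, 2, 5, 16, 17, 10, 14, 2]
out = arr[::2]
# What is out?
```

arr has length 8. The slice arr[::2] selects indices [0, 2, 4, 6] (0->8, 2->5, 4->17, 6->14), giving [8, 5, 17, 14].

[8, 5, 17, 14]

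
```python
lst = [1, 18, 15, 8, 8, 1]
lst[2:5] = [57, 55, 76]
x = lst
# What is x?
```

lst starts as [1, 18, 15, 8, 8, 1] (length 6). The slice lst[2:5] covers indices [2, 3, 4] with values [15, 8, 8]. Replacing that slice with [57, 55, 76] (same length) produces [1, 18, 57, 55, 76, 1].

[1, 18, 57, 55, 76, 1]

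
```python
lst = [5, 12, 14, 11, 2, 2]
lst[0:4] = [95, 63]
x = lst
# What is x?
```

lst starts as [5, 12, 14, 11, 2, 2] (length 6). The slice lst[0:4] covers indices [0, 1, 2, 3] with values [5, 12, 14, 11]. Replacing that slice with [95, 63] (different length) produces [95, 63, 2, 2].

[95, 63, 2, 2]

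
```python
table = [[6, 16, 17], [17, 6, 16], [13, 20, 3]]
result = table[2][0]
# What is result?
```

table[2] = [13, 20, 3]. Taking column 0 of that row yields 13.

13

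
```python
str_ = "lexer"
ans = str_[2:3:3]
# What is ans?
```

str_ has length 5. The slice str_[2:3:3] selects indices [2] (2->'x'), giving 'x'.

'x'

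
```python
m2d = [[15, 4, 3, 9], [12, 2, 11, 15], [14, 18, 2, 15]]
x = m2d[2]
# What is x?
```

m2d has 3 rows. Row 2 is [14, 18, 2, 15].

[14, 18, 2, 15]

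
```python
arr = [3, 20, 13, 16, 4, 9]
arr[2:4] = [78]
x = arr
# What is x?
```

arr starts as [3, 20, 13, 16, 4, 9] (length 6). The slice arr[2:4] covers indices [2, 3] with values [13, 16]. Replacing that slice with [78] (different length) produces [3, 20, 78, 4, 9].

[3, 20, 78, 4, 9]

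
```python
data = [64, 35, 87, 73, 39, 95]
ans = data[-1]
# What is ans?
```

data has length 6. Negative index -1 maps to positive index 6 + (-1) = 5. data[5] = 95.

95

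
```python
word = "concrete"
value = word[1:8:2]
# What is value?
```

word has length 8. The slice word[1:8:2] selects indices [1, 3, 5, 7] (1->'o', 3->'c', 5->'e', 7->'e'), giving 'ocee'.

'ocee'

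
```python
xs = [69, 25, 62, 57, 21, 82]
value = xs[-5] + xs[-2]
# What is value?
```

xs has length 6. Negative index -5 maps to positive index 6 + (-5) = 1. xs[1] = 25.
xs has length 6. Negative index -2 maps to positive index 6 + (-2) = 4. xs[4] = 21.
Sum: 25 + 21 = 46.

46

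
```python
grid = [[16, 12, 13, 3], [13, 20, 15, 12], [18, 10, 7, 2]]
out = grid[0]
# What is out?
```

grid has 3 rows. Row 0 is [16, 12, 13, 3].

[16, 12, 13, 3]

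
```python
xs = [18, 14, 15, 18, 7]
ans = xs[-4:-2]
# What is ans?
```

xs has length 5. The slice xs[-4:-2] selects indices [1, 2] (1->14, 2->15), giving [14, 15].

[14, 15]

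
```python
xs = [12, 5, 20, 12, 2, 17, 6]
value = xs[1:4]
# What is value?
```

xs has length 7. The slice xs[1:4] selects indices [1, 2, 3] (1->5, 2->20, 3->12), giving [5, 20, 12].

[5, 20, 12]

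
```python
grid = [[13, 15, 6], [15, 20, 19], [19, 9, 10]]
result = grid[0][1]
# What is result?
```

grid[0] = [13, 15, 6]. Taking column 1 of that row yields 15.

15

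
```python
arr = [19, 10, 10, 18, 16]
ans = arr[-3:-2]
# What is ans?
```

arr has length 5. The slice arr[-3:-2] selects indices [2] (2->10), giving [10].

[10]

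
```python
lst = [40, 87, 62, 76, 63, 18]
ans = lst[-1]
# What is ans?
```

lst has length 6. Negative index -1 maps to positive index 6 + (-1) = 5. lst[5] = 18.

18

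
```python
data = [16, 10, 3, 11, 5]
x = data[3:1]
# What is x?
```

data has length 5. The slice data[3:1] resolves to an empty index range, so the result is [].

[]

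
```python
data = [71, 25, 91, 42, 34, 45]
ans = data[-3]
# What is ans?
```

data has length 6. Negative index -3 maps to positive index 6 + (-3) = 3. data[3] = 42.

42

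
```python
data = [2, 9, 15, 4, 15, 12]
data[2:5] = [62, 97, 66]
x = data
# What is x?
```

data starts as [2, 9, 15, 4, 15, 12] (length 6). The slice data[2:5] covers indices [2, 3, 4] with values [15, 4, 15]. Replacing that slice with [62, 97, 66] (same length) produces [2, 9, 62, 97, 66, 12].

[2, 9, 62, 97, 66, 12]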